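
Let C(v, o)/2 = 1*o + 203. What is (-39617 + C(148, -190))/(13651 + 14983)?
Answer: -39591/28634 ≈ -1.3827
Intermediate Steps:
C(v, o) = 406 + 2*o (C(v, o) = 2*(1*o + 203) = 2*(o + 203) = 2*(203 + o) = 406 + 2*o)
(-39617 + C(148, -190))/(13651 + 14983) = (-39617 + (406 + 2*(-190)))/(13651 + 14983) = (-39617 + (406 - 380))/28634 = (-39617 + 26)*(1/28634) = -39591*1/28634 = -39591/28634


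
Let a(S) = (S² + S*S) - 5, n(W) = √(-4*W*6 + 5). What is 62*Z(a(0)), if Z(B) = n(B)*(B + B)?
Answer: -3100*√5 ≈ -6931.8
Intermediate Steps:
n(W) = √(5 - 24*W) (n(W) = √(-24*W + 5) = √(5 - 24*W))
a(S) = -5 + 2*S² (a(S) = (S² + S²) - 5 = 2*S² - 5 = -5 + 2*S²)
Z(B) = 2*B*√(5 - 24*B) (Z(B) = √(5 - 24*B)*(B + B) = √(5 - 24*B)*(2*B) = 2*B*√(5 - 24*B))
62*Z(a(0)) = 62*(2*(-5 + 2*0²)*√(5 - 24*(-5 + 2*0²))) = 62*(2*(-5 + 2*0)*√(5 - 24*(-5 + 2*0))) = 62*(2*(-5 + 0)*√(5 - 24*(-5 + 0))) = 62*(2*(-5)*√(5 - 24*(-5))) = 62*(2*(-5)*√(5 + 120)) = 62*(2*(-5)*√125) = 62*(2*(-5)*(5*√5)) = 62*(-50*√5) = -3100*√5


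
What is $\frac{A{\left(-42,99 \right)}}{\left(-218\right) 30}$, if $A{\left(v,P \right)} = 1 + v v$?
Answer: $- \frac{353}{1308} \approx -0.26988$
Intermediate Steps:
$A{\left(v,P \right)} = 1 + v^{2}$
$\frac{A{\left(-42,99 \right)}}{\left(-218\right) 30} = \frac{1 + \left(-42\right)^{2}}{\left(-218\right) 30} = \frac{1 + 1764}{-6540} = 1765 \left(- \frac{1}{6540}\right) = - \frac{353}{1308}$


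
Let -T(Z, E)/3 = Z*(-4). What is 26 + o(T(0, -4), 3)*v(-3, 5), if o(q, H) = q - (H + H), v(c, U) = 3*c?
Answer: 80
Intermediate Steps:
T(Z, E) = 12*Z (T(Z, E) = -3*Z*(-4) = -(-12)*Z = 12*Z)
o(q, H) = q - 2*H
26 + o(T(0, -4), 3)*v(-3, 5) = 26 + (12*0 - 2*3)*(3*(-3)) = 26 + (0 - 6)*(-9) = 26 - 6*(-9) = 26 + 54 = 80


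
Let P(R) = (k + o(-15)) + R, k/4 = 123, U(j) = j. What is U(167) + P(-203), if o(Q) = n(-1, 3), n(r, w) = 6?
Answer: 462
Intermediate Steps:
o(Q) = 6
k = 492 (k = 4*123 = 492)
P(R) = 498 + R (P(R) = (492 + 6) + R = 498 + R)
U(167) + P(-203) = 167 + (498 - 203) = 167 + 295 = 462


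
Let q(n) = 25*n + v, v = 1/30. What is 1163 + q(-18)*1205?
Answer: -3246281/6 ≈ -5.4105e+5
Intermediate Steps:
v = 1/30 ≈ 0.033333
q(n) = 1/30 + 25*n (q(n) = 25*n + 1/30 = 1/30 + 25*n)
1163 + q(-18)*1205 = 1163 + (1/30 + 25*(-18))*1205 = 1163 + (1/30 - 450)*1205 = 1163 - 13499/30*1205 = 1163 - 3253259/6 = -3246281/6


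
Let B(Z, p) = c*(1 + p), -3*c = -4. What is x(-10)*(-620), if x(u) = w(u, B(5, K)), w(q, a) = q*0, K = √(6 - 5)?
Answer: 0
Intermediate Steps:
c = 4/3 (c = -⅓*(-4) = 4/3 ≈ 1.3333)
K = 1 (K = √1 = 1)
B(Z, p) = 4/3 + 4*p/3 (B(Z, p) = 4*(1 + p)/3 = 4/3 + 4*p/3)
w(q, a) = 0
x(u) = 0
x(-10)*(-620) = 0*(-620) = 0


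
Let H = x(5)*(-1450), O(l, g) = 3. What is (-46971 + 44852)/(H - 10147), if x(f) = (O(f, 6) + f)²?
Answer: 163/7919 ≈ 0.020583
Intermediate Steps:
x(f) = (3 + f)²
H = -92800 (H = (3 + 5)²*(-1450) = 8²*(-1450) = 64*(-1450) = -92800)
(-46971 + 44852)/(H - 10147) = (-46971 + 44852)/(-92800 - 10147) = -2119/(-102947) = -2119*(-1/102947) = 163/7919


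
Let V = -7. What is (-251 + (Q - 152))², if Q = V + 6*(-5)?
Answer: 193600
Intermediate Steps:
Q = -37 (Q = -7 + 6*(-5) = -7 - 30 = -37)
(-251 + (Q - 152))² = (-251 + (-37 - 152))² = (-251 - 189)² = (-440)² = 193600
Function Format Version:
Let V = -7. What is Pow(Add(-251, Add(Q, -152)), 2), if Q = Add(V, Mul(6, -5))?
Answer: 193600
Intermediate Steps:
Q = -37 (Q = Add(-7, Mul(6, -5)) = Add(-7, -30) = -37)
Pow(Add(-251, Add(Q, -152)), 2) = Pow(Add(-251, Add(-37, -152)), 2) = Pow(Add(-251, -189), 2) = Pow(-440, 2) = 193600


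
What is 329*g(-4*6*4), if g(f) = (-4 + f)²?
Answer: 3290000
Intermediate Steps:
329*g(-4*6*4) = 329*(-4 - 4*6*4)² = 329*(-4 - 24*4)² = 329*(-4 - 96)² = 329*(-100)² = 329*10000 = 3290000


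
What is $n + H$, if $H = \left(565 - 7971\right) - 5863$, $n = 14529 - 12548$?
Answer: $-11288$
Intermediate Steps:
$n = 1981$ ($n = 14529 - 12548 = 1981$)
$H = -13269$ ($H = -7406 - 5863 = -13269$)
$n + H = 1981 - 13269 = -11288$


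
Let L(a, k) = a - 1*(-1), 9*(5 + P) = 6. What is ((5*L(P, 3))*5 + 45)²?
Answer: 13225/9 ≈ 1469.4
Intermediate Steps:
P = -13/3 (P = -5 + (⅑)*6 = -5 + ⅔ = -13/3 ≈ -4.3333)
L(a, k) = 1 + a (L(a, k) = a + 1 = 1 + a)
((5*L(P, 3))*5 + 45)² = ((5*(1 - 13/3))*5 + 45)² = ((5*(-10/3))*5 + 45)² = (-50/3*5 + 45)² = (-250/3 + 45)² = (-115/3)² = 13225/9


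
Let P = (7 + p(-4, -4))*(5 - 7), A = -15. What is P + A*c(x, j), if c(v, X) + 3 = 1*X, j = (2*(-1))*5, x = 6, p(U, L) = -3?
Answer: 187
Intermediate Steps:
j = -10 (j = -2*5 = -10)
c(v, X) = -3 + X (c(v, X) = -3 + 1*X = -3 + X)
P = -8 (P = (7 - 3)*(5 - 7) = 4*(-2) = -8)
P + A*c(x, j) = -8 - 15*(-3 - 10) = -8 - 15*(-13) = -8 + 195 = 187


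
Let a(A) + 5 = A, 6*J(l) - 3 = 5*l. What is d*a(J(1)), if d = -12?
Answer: 44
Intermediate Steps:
J(l) = 1/2 + 5*l/6 (J(l) = 1/2 + (5*l)/6 = 1/2 + 5*l/6)
a(A) = -5 + A
d*a(J(1)) = -12*(-5 + (1/2 + (5/6)*1)) = -12*(-5 + (1/2 + 5/6)) = -12*(-5 + 4/3) = -12*(-11/3) = 44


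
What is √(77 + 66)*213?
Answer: 213*√143 ≈ 2547.1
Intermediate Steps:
√(77 + 66)*213 = √143*213 = 213*√143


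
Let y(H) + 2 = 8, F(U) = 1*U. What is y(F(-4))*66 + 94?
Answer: 490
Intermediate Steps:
F(U) = U
y(H) = 6 (y(H) = -2 + 8 = 6)
y(F(-4))*66 + 94 = 6*66 + 94 = 396 + 94 = 490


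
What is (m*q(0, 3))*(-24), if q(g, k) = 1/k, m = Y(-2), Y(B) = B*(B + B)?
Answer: -64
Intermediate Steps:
Y(B) = 2*B² (Y(B) = B*(2*B) = 2*B²)
m = 8 (m = 2*(-2)² = 2*4 = 8)
(m*q(0, 3))*(-24) = (8/3)*(-24) = -64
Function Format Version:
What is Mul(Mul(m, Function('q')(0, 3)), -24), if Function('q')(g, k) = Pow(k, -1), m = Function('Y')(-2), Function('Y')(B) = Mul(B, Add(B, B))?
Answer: -64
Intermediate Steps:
Function('Y')(B) = Mul(2, Pow(B, 2)) (Function('Y')(B) = Mul(B, Mul(2, B)) = Mul(2, Pow(B, 2)))
m = 8 (m = Mul(2, Pow(-2, 2)) = Mul(2, 4) = 8)
Mul(Mul(m, Function('q')(0, 3)), -24) = Mul(Mul(8, Pow(3, -1)), -24) = Mul(Mul(8, Rational(1, 3)), -24) = Mul(Rational(8, 3), -24) = -64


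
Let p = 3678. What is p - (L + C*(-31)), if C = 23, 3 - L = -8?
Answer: 4380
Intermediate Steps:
L = 11 (L = 3 - 1*(-8) = 3 + 8 = 11)
p - (L + C*(-31)) = 3678 - (11 + 23*(-31)) = 3678 - (11 - 713) = 3678 - 1*(-702) = 3678 + 702 = 4380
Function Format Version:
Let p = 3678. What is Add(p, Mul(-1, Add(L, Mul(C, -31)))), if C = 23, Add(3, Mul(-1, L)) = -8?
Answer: 4380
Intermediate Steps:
L = 11 (L = Add(3, Mul(-1, -8)) = Add(3, 8) = 11)
Add(p, Mul(-1, Add(L, Mul(C, -31)))) = Add(3678, Mul(-1, Add(11, Mul(23, -31)))) = Add(3678, Mul(-1, Add(11, -713))) = Add(3678, Mul(-1, -702)) = Add(3678, 702) = 4380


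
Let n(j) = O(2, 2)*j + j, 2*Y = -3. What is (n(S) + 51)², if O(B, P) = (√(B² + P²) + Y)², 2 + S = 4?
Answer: 22761/4 - 1764*√2 ≈ 3195.6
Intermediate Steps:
Y = -3/2 (Y = (½)*(-3) = -3/2 ≈ -1.5000)
S = 2 (S = -2 + 4 = 2)
O(B, P) = (-3/2 + √(B² + P²))² (O(B, P) = (√(B² + P²) - 3/2)² = (-3/2 + √(B² + P²))²)
n(j) = j + j*(-3 + 4*√2)²/4 (n(j) = ((-3 + 2*√(2² + 2²))²/4)*j + j = ((-3 + 2*√(4 + 4))²/4)*j + j = ((-3 + 2*√8)²/4)*j + j = ((-3 + 2*(2*√2))²/4)*j + j = ((-3 + 4*√2)²/4)*j + j = j*(-3 + 4*√2)²/4 + j = j + j*(-3 + 4*√2)²/4)
(n(S) + 51)² = ((¾)*2*(15 - 8*√2) + 51)² = ((45/2 - 12*√2) + 51)² = (147/2 - 12*√2)²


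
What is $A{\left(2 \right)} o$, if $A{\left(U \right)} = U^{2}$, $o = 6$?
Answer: $24$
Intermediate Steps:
$A{\left(2 \right)} o = 2^{2} \cdot 6 = 4 \cdot 6 = 24$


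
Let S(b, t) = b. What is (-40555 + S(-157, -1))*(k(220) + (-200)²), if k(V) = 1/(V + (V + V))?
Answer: -268699210178/165 ≈ -1.6285e+9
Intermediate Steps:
k(V) = 1/(3*V) (k(V) = 1/(V + 2*V) = 1/(3*V))
(-40555 + S(-157, -1))*(k(220) + (-200)²) = (-40555 - 157)*((⅓)/220 + (-200)²) = -40712*((⅓)*(1/220) + 40000) = -40712*(1/660 + 40000) = -40712*26400001/660 = -268699210178/165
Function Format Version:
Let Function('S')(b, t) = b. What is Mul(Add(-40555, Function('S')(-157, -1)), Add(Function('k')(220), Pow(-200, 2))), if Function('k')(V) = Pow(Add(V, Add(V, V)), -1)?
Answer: Rational(-268699210178, 165) ≈ -1.6285e+9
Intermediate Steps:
Function('k')(V) = Mul(Rational(1, 3), Pow(V, -1)) (Function('k')(V) = Pow(Add(V, Mul(2, V)), -1) = Pow(Mul(3, V), -1) = Mul(Rational(1, 3), Pow(V, -1)))
Mul(Add(-40555, Function('S')(-157, -1)), Add(Function('k')(220), Pow(-200, 2))) = Mul(Add(-40555, -157), Add(Mul(Rational(1, 3), Pow(220, -1)), Pow(-200, 2))) = Mul(-40712, Add(Mul(Rational(1, 3), Rational(1, 220)), 40000)) = Mul(-40712, Add(Rational(1, 660), 40000)) = Mul(-40712, Rational(26400001, 660)) = Rational(-268699210178, 165)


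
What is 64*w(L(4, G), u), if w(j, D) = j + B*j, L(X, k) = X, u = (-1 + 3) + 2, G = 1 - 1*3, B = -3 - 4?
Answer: -1536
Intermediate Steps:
B = -7
G = -2 (G = 1 - 3 = -2)
u = 4 (u = 2 + 2 = 4)
w(j, D) = -6*j (w(j, D) = j - 7*j = -6*j)
64*w(L(4, G), u) = 64*(-6*4) = 64*(-24) = -1536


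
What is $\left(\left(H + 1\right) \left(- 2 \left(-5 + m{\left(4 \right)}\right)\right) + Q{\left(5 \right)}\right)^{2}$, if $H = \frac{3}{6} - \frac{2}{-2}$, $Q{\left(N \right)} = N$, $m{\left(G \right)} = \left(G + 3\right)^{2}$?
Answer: $46225$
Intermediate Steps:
$m{\left(G \right)} = \left(3 + G\right)^{2}$
$H = \frac{3}{2}$ ($H = 3 \cdot \frac{1}{6} - -1 = \frac{1}{2} + 1 = \frac{3}{2} \approx 1.5$)
$\left(\left(H + 1\right) \left(- 2 \left(-5 + m{\left(4 \right)}\right)\right) + Q{\left(5 \right)}\right)^{2} = \left(\left(\frac{3}{2} + 1\right) \left(- 2 \left(-5 + \left(3 + 4\right)^{2}\right)\right) + 5\right)^{2} = \left(\frac{5 \left(- 2 \left(-5 + 7^{2}\right)\right)}{2} + 5\right)^{2} = \left(\frac{5 \left(- 2 \left(-5 + 49\right)\right)}{2} + 5\right)^{2} = \left(\frac{5 \left(\left(-2\right) 44\right)}{2} + 5\right)^{2} = \left(\frac{5}{2} \left(-88\right) + 5\right)^{2} = \left(-220 + 5\right)^{2} = \left(-215\right)^{2} = 46225$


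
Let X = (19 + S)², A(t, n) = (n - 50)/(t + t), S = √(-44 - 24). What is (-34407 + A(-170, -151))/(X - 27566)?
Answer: 11698179*I/(340*(76*√17 + 27273*I)) ≈ 1.2614 + 0.014493*I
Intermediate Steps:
S = 2*I*√17 (S = √(-68) = 2*I*√17 ≈ 8.2462*I)
A(t, n) = (-50 + n)/(2*t) (A(t, n) = (-50 + n)/((2*t)) = (-50 + n)*(1/(2*t)) = (-50 + n)/(2*t))
X = (19 + 2*I*√17)² ≈ 293.0 + 313.36*I
(-34407 + A(-170, -151))/(X - 27566) = (-34407 + (½)*(-50 - 151)/(-170))/((293 + 76*I*√17) - 27566) = (-34407 + (½)*(-1/170)*(-201))/(-27273 + 76*I*√17) = (-34407 + 201/340)/(-27273 + 76*I*√17) = -11698179/(340*(-27273 + 76*I*√17))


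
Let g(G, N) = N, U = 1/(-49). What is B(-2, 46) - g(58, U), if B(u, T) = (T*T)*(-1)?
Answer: -103683/49 ≈ -2116.0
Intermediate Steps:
B(u, T) = -T**2 (B(u, T) = T**2*(-1) = -T**2)
U = -1/49 ≈ -0.020408
B(-2, 46) - g(58, U) = -1*46**2 - 1*(-1/49) = -1*2116 + 1/49 = -2116 + 1/49 = -103683/49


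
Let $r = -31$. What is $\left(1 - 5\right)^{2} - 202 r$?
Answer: $6278$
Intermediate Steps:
$\left(1 - 5\right)^{2} - 202 r = \left(1 - 5\right)^{2} - -6262 = \left(-4\right)^{2} + 6262 = 16 + 6262 = 6278$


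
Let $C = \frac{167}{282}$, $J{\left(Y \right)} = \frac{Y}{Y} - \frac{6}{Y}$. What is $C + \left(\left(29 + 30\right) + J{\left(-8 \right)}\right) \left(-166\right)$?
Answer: $- \frac{1421831}{141} \approx -10084.0$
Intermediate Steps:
$J{\left(Y \right)} = 1 - \frac{6}{Y}$
$C = \frac{167}{282}$ ($C = 167 \cdot \frac{1}{282} = \frac{167}{282} \approx 0.5922$)
$C + \left(\left(29 + 30\right) + J{\left(-8 \right)}\right) \left(-166\right) = \frac{167}{282} + \left(\left(29 + 30\right) + \frac{-6 - 8}{-8}\right) \left(-166\right) = \frac{167}{282} + \left(59 - - \frac{7}{4}\right) \left(-166\right) = \frac{167}{282} + \left(59 + \frac{7}{4}\right) \left(-166\right) = \frac{167}{282} + \frac{243}{4} \left(-166\right) = \frac{167}{282} - \frac{20169}{2} = - \frac{1421831}{141}$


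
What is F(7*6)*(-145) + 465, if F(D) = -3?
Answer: 900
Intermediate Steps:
F(7*6)*(-145) + 465 = -3*(-145) + 465 = 435 + 465 = 900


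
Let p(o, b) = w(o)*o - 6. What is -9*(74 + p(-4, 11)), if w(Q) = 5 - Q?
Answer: -288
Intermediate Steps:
p(o, b) = -6 + o*(5 - o) (p(o, b) = (5 - o)*o - 6 = o*(5 - o) - 6 = -6 + o*(5 - o))
-9*(74 + p(-4, 11)) = -9*(74 + (-6 - 1*(-4)*(-5 - 4))) = -9*(74 + (-6 - 1*(-4)*(-9))) = -9*(74 + (-6 - 36)) = -9*(74 - 42) = -9*32 = -288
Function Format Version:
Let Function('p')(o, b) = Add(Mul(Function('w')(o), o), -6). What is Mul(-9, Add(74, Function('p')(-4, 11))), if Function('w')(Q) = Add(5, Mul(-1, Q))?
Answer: -288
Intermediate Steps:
Function('p')(o, b) = Add(-6, Mul(o, Add(5, Mul(-1, o)))) (Function('p')(o, b) = Add(Mul(Add(5, Mul(-1, o)), o), -6) = Add(Mul(o, Add(5, Mul(-1, o))), -6) = Add(-6, Mul(o, Add(5, Mul(-1, o)))))
Mul(-9, Add(74, Function('p')(-4, 11))) = Mul(-9, Add(74, Add(-6, Mul(-1, -4, Add(-5, -4))))) = Mul(-9, Add(74, Add(-6, Mul(-1, -4, -9)))) = Mul(-9, Add(74, Add(-6, -36))) = Mul(-9, Add(74, -42)) = Mul(-9, 32) = -288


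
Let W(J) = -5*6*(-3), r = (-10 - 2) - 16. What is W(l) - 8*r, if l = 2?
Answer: 314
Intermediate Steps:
r = -28 (r = -12 - 16 = -28)
W(J) = 90 (W(J) = -30*(-3) = 90)
W(l) - 8*r = 90 - 8*(-28) = 90 + 224 = 314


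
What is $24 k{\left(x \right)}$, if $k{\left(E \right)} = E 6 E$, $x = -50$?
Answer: $360000$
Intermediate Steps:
$k{\left(E \right)} = 6 E^{2}$ ($k{\left(E \right)} = 6 E E = 6 E^{2}$)
$24 k{\left(x \right)} = 24 \cdot 6 \left(-50\right)^{2} = 24 \cdot 6 \cdot 2500 = 24 \cdot 15000 = 360000$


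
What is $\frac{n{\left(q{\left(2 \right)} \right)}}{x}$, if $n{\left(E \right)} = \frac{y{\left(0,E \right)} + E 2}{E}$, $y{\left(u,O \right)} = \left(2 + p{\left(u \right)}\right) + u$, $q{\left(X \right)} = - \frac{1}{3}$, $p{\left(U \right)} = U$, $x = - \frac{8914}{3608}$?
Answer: $\frac{7216}{4457} \approx 1.619$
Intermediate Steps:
$x = - \frac{4457}{1804}$ ($x = \left(-8914\right) \frac{1}{3608} = - \frac{4457}{1804} \approx -2.4706$)
$q{\left(X \right)} = - \frac{1}{3}$ ($q{\left(X \right)} = \left(-1\right) \frac{1}{3} = - \frac{1}{3}$)
$y{\left(u,O \right)} = 2 + 2 u$ ($y{\left(u,O \right)} = \left(2 + u\right) + u = 2 + 2 u$)
$n{\left(E \right)} = \frac{2 + 2 E}{E}$ ($n{\left(E \right)} = \frac{\left(2 + 2 \cdot 0\right) + E 2}{E} = \frac{\left(2 + 0\right) + 2 E}{E} = \frac{2 + 2 E}{E}$)
$\frac{n{\left(q{\left(2 \right)} \right)}}{x} = \frac{2 + \frac{2}{- \frac{1}{3}}}{- \frac{4457}{1804}} = \left(2 + 2 \left(-3\right)\right) \left(- \frac{1804}{4457}\right) = \left(2 - 6\right) \left(- \frac{1804}{4457}\right) = \left(-4\right) \left(- \frac{1804}{4457}\right) = \frac{7216}{4457}$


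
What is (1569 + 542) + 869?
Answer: 2980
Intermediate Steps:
(1569 + 542) + 869 = 2111 + 869 = 2980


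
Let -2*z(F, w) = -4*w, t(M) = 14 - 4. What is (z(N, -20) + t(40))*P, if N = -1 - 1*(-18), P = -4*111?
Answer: 13320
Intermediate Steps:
P = -444
N = 17 (N = -1 + 18 = 17)
t(M) = 10
z(F, w) = 2*w (z(F, w) = -(-2)*w = 2*w)
(z(N, -20) + t(40))*P = (2*(-20) + 10)*(-444) = (-40 + 10)*(-444) = -30*(-444) = 13320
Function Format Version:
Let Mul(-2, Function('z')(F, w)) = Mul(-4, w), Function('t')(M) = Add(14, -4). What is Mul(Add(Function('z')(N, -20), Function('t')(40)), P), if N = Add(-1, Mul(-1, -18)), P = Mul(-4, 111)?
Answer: 13320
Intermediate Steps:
P = -444
N = 17 (N = Add(-1, 18) = 17)
Function('t')(M) = 10
Function('z')(F, w) = Mul(2, w) (Function('z')(F, w) = Mul(Rational(-1, 2), Mul(-4, w)) = Mul(2, w))
Mul(Add(Function('z')(N, -20), Function('t')(40)), P) = Mul(Add(Mul(2, -20), 10), -444) = Mul(Add(-40, 10), -444) = Mul(-30, -444) = 13320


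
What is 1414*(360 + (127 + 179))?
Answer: 941724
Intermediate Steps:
1414*(360 + (127 + 179)) = 1414*(360 + 306) = 1414*666 = 941724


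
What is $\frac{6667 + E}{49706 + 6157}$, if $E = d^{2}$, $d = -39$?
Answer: $\frac{8188}{55863} \approx 0.14657$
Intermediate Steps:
$E = 1521$ ($E = \left(-39\right)^{2} = 1521$)
$\frac{6667 + E}{49706 + 6157} = \frac{6667 + 1521}{49706 + 6157} = \frac{8188}{55863}$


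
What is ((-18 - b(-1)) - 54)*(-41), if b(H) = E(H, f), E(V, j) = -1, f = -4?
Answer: 2911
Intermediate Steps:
b(H) = -1
((-18 - b(-1)) - 54)*(-41) = ((-18 - 1*(-1)) - 54)*(-41) = ((-18 + 1) - 54)*(-41) = (-17 - 54)*(-41) = -71*(-41) = 2911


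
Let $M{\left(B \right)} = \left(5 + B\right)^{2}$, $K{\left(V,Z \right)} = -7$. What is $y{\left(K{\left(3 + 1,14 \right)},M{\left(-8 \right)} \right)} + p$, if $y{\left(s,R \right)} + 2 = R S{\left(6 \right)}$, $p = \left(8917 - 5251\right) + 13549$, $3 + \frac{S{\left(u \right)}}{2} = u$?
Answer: $17267$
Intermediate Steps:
$S{\left(u \right)} = -6 + 2 u$
$p = 17215$ ($p = 3666 + 13549 = 17215$)
$y{\left(s,R \right)} = -2 + 6 R$ ($y{\left(s,R \right)} = -2 + R \left(-6 + 2 \cdot 6\right) = -2 + R \left(-6 + 12\right) = -2 + R 6 = -2 + 6 R$)
$y{\left(K{\left(3 + 1,14 \right)},M{\left(-8 \right)} \right)} + p = \left(-2 + 6 \left(5 - 8\right)^{2}\right) + 17215 = \left(-2 + 6 \left(-3\right)^{2}\right) + 17215 = \left(-2 + 6 \cdot 9\right) + 17215 = \left(-2 + 54\right) + 17215 = 52 + 17215 = 17267$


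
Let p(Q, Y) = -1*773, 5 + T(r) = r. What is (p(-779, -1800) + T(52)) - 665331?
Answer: -666057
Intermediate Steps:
T(r) = -5 + r
p(Q, Y) = -773
(p(-779, -1800) + T(52)) - 665331 = (-773 + (-5 + 52)) - 665331 = (-773 + 47) - 665331 = -726 - 665331 = -666057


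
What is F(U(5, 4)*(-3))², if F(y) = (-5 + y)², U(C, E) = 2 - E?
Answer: 1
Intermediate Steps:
F(U(5, 4)*(-3))² = ((-5 + (2 - 1*4)*(-3))²)² = ((-5 + (2 - 4)*(-3))²)² = ((-5 - 2*(-3))²)² = ((-5 + 6)²)² = (1²)² = 1² = 1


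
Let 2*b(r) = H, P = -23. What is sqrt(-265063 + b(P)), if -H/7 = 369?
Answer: I*sqrt(1065418)/2 ≈ 516.1*I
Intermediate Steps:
H = -2583 (H = -7*369 = -2583)
b(r) = -2583/2 (b(r) = (1/2)*(-2583) = -2583/2)
sqrt(-265063 + b(P)) = sqrt(-265063 - 2583/2) = sqrt(-532709/2) = I*sqrt(1065418)/2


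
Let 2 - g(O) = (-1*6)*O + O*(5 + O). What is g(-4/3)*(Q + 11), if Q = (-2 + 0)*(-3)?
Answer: -170/9 ≈ -18.889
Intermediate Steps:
g(O) = 2 + 6*O - O*(5 + O) (g(O) = 2 - ((-1*6)*O + O*(5 + O)) = 2 - (-6*O + O*(5 + O)) = 2 + (6*O - O*(5 + O)) = 2 + 6*O - O*(5 + O))
Q = 6 (Q = -2*(-3) = 6)
g(-4/3)*(Q + 11) = (2 - 4/3 - (-4/3)**2)*(6 + 11) = (2 - 4*1/3 - (-4*1/3)**2)*17 = (2 - 4/3 - (-4/3)**2)*17 = (2 - 4/3 - 1*16/9)*17 = (2 - 4/3 - 16/9)*17 = -10/9*17 = -170/9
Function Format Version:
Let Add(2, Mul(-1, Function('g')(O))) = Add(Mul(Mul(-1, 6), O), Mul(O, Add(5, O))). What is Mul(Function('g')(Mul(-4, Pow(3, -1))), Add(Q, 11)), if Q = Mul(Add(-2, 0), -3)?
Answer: Rational(-170, 9) ≈ -18.889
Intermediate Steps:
Function('g')(O) = Add(2, Mul(6, O), Mul(-1, O, Add(5, O))) (Function('g')(O) = Add(2, Mul(-1, Add(Mul(Mul(-1, 6), O), Mul(O, Add(5, O))))) = Add(2, Mul(-1, Add(Mul(-6, O), Mul(O, Add(5, O))))) = Add(2, Add(Mul(6, O), Mul(-1, O, Add(5, O)))) = Add(2, Mul(6, O), Mul(-1, O, Add(5, O))))
Q = 6 (Q = Mul(-2, -3) = 6)
Mul(Function('g')(Mul(-4, Pow(3, -1))), Add(Q, 11)) = Mul(Add(2, Mul(-4, Pow(3, -1)), Mul(-1, Pow(Mul(-4, Pow(3, -1)), 2))), Add(6, 11)) = Mul(Add(2, Mul(-4, Rational(1, 3)), Mul(-1, Pow(Mul(-4, Rational(1, 3)), 2))), 17) = Mul(Add(2, Rational(-4, 3), Mul(-1, Pow(Rational(-4, 3), 2))), 17) = Mul(Add(2, Rational(-4, 3), Mul(-1, Rational(16, 9))), 17) = Mul(Add(2, Rational(-4, 3), Rational(-16, 9)), 17) = Mul(Rational(-10, 9), 17) = Rational(-170, 9)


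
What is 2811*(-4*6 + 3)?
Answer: -59031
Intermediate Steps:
2811*(-4*6 + 3) = 2811*(-24 + 3) = 2811*(-21) = -59031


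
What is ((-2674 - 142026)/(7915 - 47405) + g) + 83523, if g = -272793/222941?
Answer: 73535297510420/880394009 ≈ 83526.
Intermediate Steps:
g = -272793/222941 (g = -272793*1/222941 = -272793/222941 ≈ -1.2236)
((-2674 - 142026)/(7915 - 47405) + g) + 83523 = ((-2674 - 142026)/(7915 - 47405) - 272793/222941) + 83523 = (-144700/(-39490) - 272793/222941) + 83523 = (-144700*(-1/39490) - 272793/222941) + 83523 = (14470/3949 - 272793/222941) + 83523 = 2148696713/880394009 + 83523 = 73535297510420/880394009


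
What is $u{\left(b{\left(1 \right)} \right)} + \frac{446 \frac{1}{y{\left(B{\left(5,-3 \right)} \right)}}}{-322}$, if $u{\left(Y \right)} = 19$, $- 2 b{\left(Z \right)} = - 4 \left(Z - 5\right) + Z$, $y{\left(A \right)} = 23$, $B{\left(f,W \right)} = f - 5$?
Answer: $\frac{70134}{3703} \approx 18.94$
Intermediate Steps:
$B{\left(f,W \right)} = -5 + f$
$b{\left(Z \right)} = -10 + \frac{3 Z}{2}$ ($b{\left(Z \right)} = - \frac{- 4 \left(Z - 5\right) + Z}{2} = - \frac{- 4 \left(-5 + Z\right) + Z}{2} = - \frac{\left(20 - 4 Z\right) + Z}{2} = - \frac{20 - 3 Z}{2} = -10 + \frac{3 Z}{2}$)
$u{\left(b{\left(1 \right)} \right)} + \frac{446 \frac{1}{y{\left(B{\left(5,-3 \right)} \right)}}}{-322} = 19 + \frac{446 \cdot \frac{1}{23}}{-322} = 19 + 446 \cdot \frac{1}{23} \left(- \frac{1}{322}\right) = 19 + \frac{446}{23} \left(- \frac{1}{322}\right) = 19 - \frac{223}{3703} = \frac{70134}{3703}$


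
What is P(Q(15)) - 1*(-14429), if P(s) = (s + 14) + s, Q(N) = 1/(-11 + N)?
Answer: 28887/2 ≈ 14444.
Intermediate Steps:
P(s) = 14 + 2*s (P(s) = (14 + s) + s = 14 + 2*s)
P(Q(15)) - 1*(-14429) = (14 + 2/(-11 + 15)) - 1*(-14429) = (14 + 2/4) + 14429 = (14 + 2*(¼)) + 14429 = (14 + ½) + 14429 = 29/2 + 14429 = 28887/2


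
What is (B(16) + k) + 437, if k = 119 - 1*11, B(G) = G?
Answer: 561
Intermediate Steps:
k = 108 (k = 119 - 11 = 108)
(B(16) + k) + 437 = (16 + 108) + 437 = 124 + 437 = 561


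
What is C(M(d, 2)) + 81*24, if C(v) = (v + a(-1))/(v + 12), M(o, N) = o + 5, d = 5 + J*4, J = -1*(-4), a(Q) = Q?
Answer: 73897/38 ≈ 1944.7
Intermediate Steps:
J = 4
d = 21 (d = 5 + 4*4 = 5 + 16 = 21)
M(o, N) = 5 + o
C(v) = (-1 + v)/(12 + v) (C(v) = (v - 1)/(v + 12) = (-1 + v)/(12 + v))
C(M(d, 2)) + 81*24 = (-1 + (5 + 21))/(12 + (5 + 21)) + 81*24 = (-1 + 26)/(12 + 26) + 1944 = 25/38 + 1944 = 73897/38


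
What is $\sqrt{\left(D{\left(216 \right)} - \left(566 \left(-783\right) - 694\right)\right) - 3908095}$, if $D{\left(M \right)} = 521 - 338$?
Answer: $2 i \sqrt{866010} \approx 1861.2 i$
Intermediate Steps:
$D{\left(M \right)} = 183$
$\sqrt{\left(D{\left(216 \right)} - \left(566 \left(-783\right) - 694\right)\right) - 3908095} = \sqrt{\left(183 - \left(566 \left(-783\right) - 694\right)\right) - 3908095} = \sqrt{\left(183 - \left(-443178 - 694\right)\right) - 3908095} = \sqrt{\left(183 - -443872\right) - 3908095} = \sqrt{\left(183 + 443872\right) - 3908095} = \sqrt{444055 - 3908095} = \sqrt{-3464040} = 2 i \sqrt{866010}$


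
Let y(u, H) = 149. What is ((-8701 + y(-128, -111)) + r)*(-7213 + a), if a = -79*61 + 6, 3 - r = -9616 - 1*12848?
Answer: -167341790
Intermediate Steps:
r = 22467 (r = 3 - (-9616 - 1*12848) = 3 - (-9616 - 12848) = 3 - 1*(-22464) = 3 + 22464 = 22467)
a = -4813 (a = -4819 + 6 = -4813)
((-8701 + y(-128, -111)) + r)*(-7213 + a) = ((-8701 + 149) + 22467)*(-7213 - 4813) = (-8552 + 22467)*(-12026) = 13915*(-12026) = -167341790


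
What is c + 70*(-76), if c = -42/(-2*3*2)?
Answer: -10633/2 ≈ -5316.5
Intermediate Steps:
c = 7/2 (c = -42/((-6*2)) = -42/(-12) = -42*(-1/12) = 7/2 ≈ 3.5000)
c + 70*(-76) = 7/2 + 70*(-76) = 7/2 - 5320 = -10633/2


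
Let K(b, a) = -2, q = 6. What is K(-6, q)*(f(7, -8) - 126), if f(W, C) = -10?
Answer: 272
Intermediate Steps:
K(-6, q)*(f(7, -8) - 126) = -2*(-10 - 126) = -2*(-136) = 272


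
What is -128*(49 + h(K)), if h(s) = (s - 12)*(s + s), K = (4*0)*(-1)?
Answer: -6272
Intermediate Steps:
K = 0 (K = 0*(-1) = 0)
h(s) = 2*s*(-12 + s) (h(s) = (-12 + s)*(2*s) = 2*s*(-12 + s))
-128*(49 + h(K)) = -128*(49 + 2*0*(-12 + 0)) = -128*(49 + 2*0*(-12)) = -128*(49 + 0) = -128*49 = -6272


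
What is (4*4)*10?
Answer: 160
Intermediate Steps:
(4*4)*10 = 16*10 = 160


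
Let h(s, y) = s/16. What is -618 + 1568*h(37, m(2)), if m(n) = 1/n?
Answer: 3008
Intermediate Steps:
h(s, y) = s/16 (h(s, y) = s*(1/16) = s/16)
-618 + 1568*h(37, m(2)) = -618 + 1568*((1/16)*37) = -618 + 1568*(37/16) = -618 + 3626 = 3008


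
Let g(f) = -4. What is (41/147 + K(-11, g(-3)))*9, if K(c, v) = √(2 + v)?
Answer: 123/49 + 9*I*√2 ≈ 2.5102 + 12.728*I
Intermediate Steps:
(41/147 + K(-11, g(-3)))*9 = (41/147 + √(2 - 4))*9 = (41*(1/147) + √(-2))*9 = (41/147 + I*√2)*9 = 123/49 + 9*I*√2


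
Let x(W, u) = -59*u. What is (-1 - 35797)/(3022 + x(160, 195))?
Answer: 35798/8483 ≈ 4.2200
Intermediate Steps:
(-1 - 35797)/(3022 + x(160, 195)) = (-1 - 35797)/(3022 - 59*195) = -35798/(3022 - 11505) = -35798/(-8483) = -35798*(-1/8483) = 35798/8483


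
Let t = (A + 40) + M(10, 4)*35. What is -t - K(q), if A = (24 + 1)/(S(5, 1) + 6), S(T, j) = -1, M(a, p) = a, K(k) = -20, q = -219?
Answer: -375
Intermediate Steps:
A = 5 (A = (24 + 1)/(-1 + 6) = 25/5 = 25*(⅕) = 5)
t = 395 (t = (5 + 40) + 10*35 = 45 + 350 = 395)
-t - K(q) = -1*395 - 1*(-20) = -395 + 20 = -375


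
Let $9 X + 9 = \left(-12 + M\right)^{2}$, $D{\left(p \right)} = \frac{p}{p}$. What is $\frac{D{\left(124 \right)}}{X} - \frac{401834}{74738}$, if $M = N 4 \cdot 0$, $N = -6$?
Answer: $- \frac{2976386}{560535} \approx -5.3099$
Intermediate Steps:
$D{\left(p \right)} = 1$
$M = 0$ ($M = \left(-6\right) 4 \cdot 0 = \left(-24\right) 0 = 0$)
$X = 15$ ($X = -1 + \frac{\left(-12 + 0\right)^{2}}{9} = -1 + \frac{\left(-12\right)^{2}}{9} = -1 + \frac{1}{9} \cdot 144 = -1 + 16 = 15$)
$\frac{D{\left(124 \right)}}{X} - \frac{401834}{74738} = 1 \cdot \frac{1}{15} - \frac{401834}{74738} = 1 \cdot \frac{1}{15} - \frac{200917}{37369} = \frac{1}{15} - \frac{200917}{37369} = - \frac{2976386}{560535}$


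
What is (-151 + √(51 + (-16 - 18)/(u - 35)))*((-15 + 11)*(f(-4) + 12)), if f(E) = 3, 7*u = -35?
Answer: 9060 - 6*√5185 ≈ 8628.0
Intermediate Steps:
u = -5 (u = (⅐)*(-35) = -5)
(-151 + √(51 + (-16 - 18)/(u - 35)))*((-15 + 11)*(f(-4) + 12)) = (-151 + √(51 + (-16 - 18)/(-5 - 35)))*((-15 + 11)*(3 + 12)) = (-151 + √(51 - 34/(-40)))*(-4*15) = (-151 + √(51 - 34*(-1/40)))*(-60) = (-151 + √(51 + 17/20))*(-60) = (-151 + √(1037/20))*(-60) = (-151 + √5185/10)*(-60) = 9060 - 6*√5185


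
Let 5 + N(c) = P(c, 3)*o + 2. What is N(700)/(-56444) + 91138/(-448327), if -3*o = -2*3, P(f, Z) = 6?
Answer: -5148228215/25305369188 ≈ -0.20344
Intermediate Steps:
o = 2 (o = -(-2)*3/3 = -⅓*(-6) = 2)
N(c) = 9 (N(c) = -5 + (6*2 + 2) = -5 + (12 + 2) = -5 + 14 = 9)
N(700)/(-56444) + 91138/(-448327) = 9/(-56444) + 91138/(-448327) = 9*(-1/56444) + 91138*(-1/448327) = -9/56444 - 91138/448327 = -5148228215/25305369188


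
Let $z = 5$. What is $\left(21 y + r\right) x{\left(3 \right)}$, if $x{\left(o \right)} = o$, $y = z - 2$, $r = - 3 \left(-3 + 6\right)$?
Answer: $162$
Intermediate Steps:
$r = -9$ ($r = \left(-3\right) 3 = -9$)
$y = 3$ ($y = 5 - 2 = 3$)
$\left(21 y + r\right) x{\left(3 \right)} = \left(21 \cdot 3 - 9\right) 3 = \left(63 - 9\right) 3 = 54 \cdot 3 = 162$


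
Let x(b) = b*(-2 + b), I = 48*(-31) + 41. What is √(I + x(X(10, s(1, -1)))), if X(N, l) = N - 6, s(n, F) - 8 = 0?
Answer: I*√1439 ≈ 37.934*I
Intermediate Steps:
s(n, F) = 8 (s(n, F) = 8 + 0 = 8)
X(N, l) = -6 + N
I = -1447 (I = -1488 + 41 = -1447)
√(I + x(X(10, s(1, -1)))) = √(-1447 + (-6 + 10)*(-2 + (-6 + 10))) = √(-1447 + 4*(-2 + 4)) = √(-1447 + 4*2) = √(-1447 + 8) = √(-1439) = I*√1439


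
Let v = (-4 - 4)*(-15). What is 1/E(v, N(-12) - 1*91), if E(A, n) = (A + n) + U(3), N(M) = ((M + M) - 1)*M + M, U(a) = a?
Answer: 1/320 ≈ 0.0031250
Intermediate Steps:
N(M) = M + M*(-1 + 2*M) (N(M) = (2*M - 1)*M + M = (-1 + 2*M)*M + M = M*(-1 + 2*M) + M = M + M*(-1 + 2*M))
v = 120 (v = -8*(-15) = 120)
E(A, n) = 3 + A + n (E(A, n) = (A + n) + 3 = 3 + A + n)
1/E(v, N(-12) - 1*91) = 1/(3 + 120 + (2*(-12)**2 - 1*91)) = 1/(3 + 120 + (2*144 - 91)) = 1/(3 + 120 + (288 - 91)) = 1/(3 + 120 + 197) = 1/320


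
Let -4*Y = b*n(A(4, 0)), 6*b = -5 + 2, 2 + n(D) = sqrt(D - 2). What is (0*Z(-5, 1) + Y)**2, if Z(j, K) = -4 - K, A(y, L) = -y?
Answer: (2 - I*sqrt(6))**2/64 ≈ -0.03125 - 0.15309*I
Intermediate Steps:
n(D) = -2 + sqrt(-2 + D) (n(D) = -2 + sqrt(D - 2) = -2 + sqrt(-2 + D))
b = -1/2 (b = (-5 + 2)/6 = (1/6)*(-3) = -1/2 ≈ -0.50000)
Y = -1/4 + I*sqrt(6)/8 (Y = -(-1)*(-2 + sqrt(-2 - 1*4))/8 = -(-1)*(-2 + sqrt(-2 - 4))/8 = -(-1)*(-2 + sqrt(-6))/8 = -(-1)*(-2 + I*sqrt(6))/8 = -(1 - I*sqrt(6)/2)/4 = -1/4 + I*sqrt(6)/8 ≈ -0.25 + 0.30619*I)
(0*Z(-5, 1) + Y)**2 = (0*(-4 - 1*1) + (-1/4 + I*sqrt(6)/8))**2 = (0*(-4 - 1) + (-1/4 + I*sqrt(6)/8))**2 = (0*(-5) + (-1/4 + I*sqrt(6)/8))**2 = (0 + (-1/4 + I*sqrt(6)/8))**2 = (-1/4 + I*sqrt(6)/8)**2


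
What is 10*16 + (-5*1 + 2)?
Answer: 157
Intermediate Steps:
10*16 + (-5*1 + 2) = 160 + (-5 + 2) = 160 - 3 = 157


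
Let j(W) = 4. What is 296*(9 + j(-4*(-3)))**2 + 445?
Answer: 50469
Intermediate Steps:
296*(9 + j(-4*(-3)))**2 + 445 = 296*(9 + 4)**2 + 445 = 296*13**2 + 445 = 296*169 + 445 = 50024 + 445 = 50469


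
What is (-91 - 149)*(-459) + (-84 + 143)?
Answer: 110219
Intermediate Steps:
(-91 - 149)*(-459) + (-84 + 143) = -240*(-459) + 59 = 110160 + 59 = 110219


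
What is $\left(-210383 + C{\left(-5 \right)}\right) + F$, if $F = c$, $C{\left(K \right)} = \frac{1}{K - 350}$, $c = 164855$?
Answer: $- \frac{16162441}{355} \approx -45528.0$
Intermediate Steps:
$C{\left(K \right)} = \frac{1}{-350 + K}$
$F = 164855$
$\left(-210383 + C{\left(-5 \right)}\right) + F = \left(-210383 + \frac{1}{-350 - 5}\right) + 164855 = \left(-210383 + \frac{1}{-355}\right) + 164855 = \left(-210383 - \frac{1}{355}\right) + 164855 = - \frac{74685966}{355} + 164855 = - \frac{16162441}{355}$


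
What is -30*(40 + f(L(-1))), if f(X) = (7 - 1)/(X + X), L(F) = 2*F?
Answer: -1155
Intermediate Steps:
f(X) = 3/X (f(X) = 6/((2*X)) = 6*(1/(2*X)) = 3/X)
-30*(40 + f(L(-1))) = -30*(40 + 3/((2*(-1)))) = -30*(40 + 3/(-2)) = -30*(40 + 3*(-1/2)) = -30*(40 - 3/2) = -30*77/2 = -1155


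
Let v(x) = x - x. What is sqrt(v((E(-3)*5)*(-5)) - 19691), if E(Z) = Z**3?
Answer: I*sqrt(19691) ≈ 140.32*I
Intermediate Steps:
v(x) = 0
sqrt(v((E(-3)*5)*(-5)) - 19691) = sqrt(0 - 19691) = sqrt(-19691) = I*sqrt(19691)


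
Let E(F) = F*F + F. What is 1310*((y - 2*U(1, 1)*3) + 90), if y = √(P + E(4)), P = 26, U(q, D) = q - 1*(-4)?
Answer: 78600 + 1310*√46 ≈ 87485.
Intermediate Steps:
U(q, D) = 4 + q (U(q, D) = q + 4 = 4 + q)
E(F) = F + F² (E(F) = F² + F = F + F²)
y = √46 (y = √(26 + 4*(1 + 4)) = √(26 + 4*5) = √(26 + 20) = √46 ≈ 6.7823)
1310*((y - 2*U(1, 1)*3) + 90) = 1310*((√46 - 2*(4 + 1)*3) + 90) = 1310*((√46 - 2*5*3) + 90) = 1310*((√46 - 10*3) + 90) = 1310*((√46 - 30) + 90) = 1310*((-30 + √46) + 90) = 1310*(60 + √46) = 78600 + 1310*√46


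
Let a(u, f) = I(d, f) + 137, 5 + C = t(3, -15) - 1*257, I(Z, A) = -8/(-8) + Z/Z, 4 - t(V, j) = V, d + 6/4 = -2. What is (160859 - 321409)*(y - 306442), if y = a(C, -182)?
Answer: 49176946650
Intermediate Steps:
d = -7/2 (d = -3/2 - 2 = -7/2 ≈ -3.5000)
t(V, j) = 4 - V
I(Z, A) = 2 (I(Z, A) = -8*(-⅛) + 1 = 1 + 1 = 2)
C = -261 (C = -5 + ((4 - 1*3) - 1*257) = -5 + ((4 - 3) - 257) = -5 + (1 - 257) = -5 - 256 = -261)
a(u, f) = 139 (a(u, f) = 2 + 137 = 139)
y = 139
(160859 - 321409)*(y - 306442) = (160859 - 321409)*(139 - 306442) = -160550*(-306303) = 49176946650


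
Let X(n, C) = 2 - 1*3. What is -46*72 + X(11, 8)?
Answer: -3313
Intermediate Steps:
X(n, C) = -1 (X(n, C) = 2 - 3 = -1)
-46*72 + X(11, 8) = -46*72 - 1 = -3312 - 1 = -3313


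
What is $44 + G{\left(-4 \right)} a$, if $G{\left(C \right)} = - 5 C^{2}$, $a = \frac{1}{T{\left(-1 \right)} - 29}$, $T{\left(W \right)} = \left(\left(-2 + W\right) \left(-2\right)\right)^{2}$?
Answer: $\frac{228}{7} \approx 32.571$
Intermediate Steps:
$T{\left(W \right)} = \left(4 - 2 W\right)^{2}$
$a = \frac{1}{7}$ ($a = \frac{1}{4 \left(-2 - 1\right)^{2} - 29} = \frac{1}{4 \left(-3\right)^{2} - 29} = \frac{1}{4 \cdot 9 - 29} = \frac{1}{36 - 29} = \frac{1}{7} \approx 0.14286$)
$44 + G{\left(-4 \right)} a = 44 + - 5 \left(-4\right)^{2} \cdot \frac{1}{7} = 44 + \left(-5\right) 16 \cdot \frac{1}{7} = 44 - \frac{80}{7} = \frac{228}{7}$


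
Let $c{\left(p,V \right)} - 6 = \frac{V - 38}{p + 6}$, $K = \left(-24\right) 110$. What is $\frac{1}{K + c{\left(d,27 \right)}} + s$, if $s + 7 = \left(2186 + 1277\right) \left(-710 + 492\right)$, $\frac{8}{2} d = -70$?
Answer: $- \frac{45719226983}{60560} \approx -7.5494 \cdot 10^{5}$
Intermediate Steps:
$d = - \frac{35}{2}$ ($d = \frac{1}{4} \left(-70\right) = - \frac{35}{2} \approx -17.5$)
$K = -2640$
$c{\left(p,V \right)} = 6 + \frac{-38 + V}{6 + p}$ ($c{\left(p,V \right)} = 6 + \frac{V - 38}{p + 6} = 6 + \frac{-38 + V}{6 + p}$)
$s = -754941$ ($s = -7 + \left(2186 + 1277\right) \left(-710 + 492\right) = -7 + 3463 \left(-218\right) = -7 - 754934 = -754941$)
$\frac{1}{K + c{\left(d,27 \right)}} + s = \frac{1}{-2640 + \frac{-2 + 27 + 6 \left(- \frac{35}{2}\right)}{6 - \frac{35}{2}}} - 754941 = \frac{1}{-2640 + \frac{-2 + 27 - 105}{- \frac{23}{2}}} - 754941 = \frac{1}{-2640 - - \frac{160}{23}} - 754941 = \frac{1}{-2640 + \frac{160}{23}} - 754941 = \frac{1}{- \frac{60560}{23}} - 754941 = - \frac{23}{60560} - 754941 = - \frac{45719226983}{60560}$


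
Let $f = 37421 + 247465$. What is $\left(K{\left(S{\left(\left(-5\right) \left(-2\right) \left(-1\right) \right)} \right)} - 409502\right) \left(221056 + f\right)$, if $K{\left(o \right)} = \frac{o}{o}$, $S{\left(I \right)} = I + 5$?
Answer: $-207183754942$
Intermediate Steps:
$S{\left(I \right)} = 5 + I$
$f = 284886$
$K{\left(o \right)} = 1$
$\left(K{\left(S{\left(\left(-5\right) \left(-2\right) \left(-1\right) \right)} \right)} - 409502\right) \left(221056 + f\right) = \left(1 - 409502\right) \left(221056 + 284886\right) = \left(-409501\right) 505942 = -207183754942$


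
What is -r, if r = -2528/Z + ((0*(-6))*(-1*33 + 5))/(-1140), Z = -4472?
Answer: -316/559 ≈ -0.56530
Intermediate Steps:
r = 316/559 (r = -2528/(-4472) + ((0*(-6))*(-1*33 + 5))/(-1140) = -2528*(-1/4472) + (0*(-33 + 5))*(-1/1140) = 316/559 + (0*(-28))*(-1/1140) = 316/559 + 0*(-1/1140) = 316/559 + 0 = 316/559 ≈ 0.56530)
-r = -1*316/559 = -316/559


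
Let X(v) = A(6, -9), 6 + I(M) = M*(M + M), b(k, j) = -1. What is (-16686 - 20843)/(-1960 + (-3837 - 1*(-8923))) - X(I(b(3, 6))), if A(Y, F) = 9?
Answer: -65663/3126 ≈ -21.005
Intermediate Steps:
I(M) = -6 + 2*M² (I(M) = -6 + M*(M + M) = -6 + M*(2*M) = -6 + 2*M²)
X(v) = 9
(-16686 - 20843)/(-1960 + (-3837 - 1*(-8923))) - X(I(b(3, 6))) = (-16686 - 20843)/(-1960 + (-3837 - 1*(-8923))) - 1*9 = -37529/(-1960 + (-3837 + 8923)) - 9 = -37529/(-1960 + 5086) - 9 = -37529/3126 - 9 = -65663/3126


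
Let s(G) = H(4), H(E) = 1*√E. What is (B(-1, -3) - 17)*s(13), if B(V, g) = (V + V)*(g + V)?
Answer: -18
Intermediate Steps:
B(V, g) = 2*V*(V + g) (B(V, g) = (2*V)*(V + g) = 2*V*(V + g))
H(E) = √E
s(G) = 2 (s(G) = √4 = 2)
(B(-1, -3) - 17)*s(13) = (2*(-1)*(-1 - 3) - 17)*2 = (2*(-1)*(-4) - 17)*2 = (8 - 17)*2 = -9*2 = -18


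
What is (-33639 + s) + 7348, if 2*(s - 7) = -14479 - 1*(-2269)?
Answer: -32389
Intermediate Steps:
s = -6098 (s = 7 + (-14479 - 1*(-2269))/2 = 7 + (-14479 + 2269)/2 = 7 + (½)*(-12210) = 7 - 6105 = -6098)
(-33639 + s) + 7348 = (-33639 - 6098) + 7348 = -39737 + 7348 = -32389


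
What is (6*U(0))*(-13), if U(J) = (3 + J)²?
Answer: -702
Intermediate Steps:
(6*U(0))*(-13) = (6*(3 + 0)²)*(-13) = (6*3²)*(-13) = (6*9)*(-13) = 54*(-13) = -702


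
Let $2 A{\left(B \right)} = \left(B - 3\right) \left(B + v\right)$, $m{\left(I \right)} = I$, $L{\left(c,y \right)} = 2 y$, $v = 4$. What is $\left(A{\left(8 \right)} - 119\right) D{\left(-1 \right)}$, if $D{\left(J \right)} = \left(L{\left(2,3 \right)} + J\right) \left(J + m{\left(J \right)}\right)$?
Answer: $890$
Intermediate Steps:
$D{\left(J \right)} = 2 J \left(6 + J\right)$ ($D{\left(J \right)} = \left(2 \cdot 3 + J\right) \left(J + J\right) = \left(6 + J\right) 2 J = 2 J \left(6 + J\right)$)
$A{\left(B \right)} = \frac{\left(-3 + B\right) \left(4 + B\right)}{2}$ ($A{\left(B \right)} = \frac{\left(B - 3\right) \left(B + 4\right)}{2} = \frac{\left(-3 + B\right) \left(4 + B\right)}{2}$)
$\left(A{\left(8 \right)} - 119\right) D{\left(-1 \right)} = \left(\left(-6 + \frac{1}{2} \cdot 8 + \frac{8^{2}}{2}\right) - 119\right) 2 \left(-1\right) \left(6 - 1\right) = \left(\left(-6 + 4 + \frac{1}{2} \cdot 64\right) - 119\right) 2 \left(-1\right) 5 = \left(\left(-6 + 4 + 32\right) - 119\right) \left(-10\right) = \left(30 - 119\right) \left(-10\right) = \left(-89\right) \left(-10\right) = 890$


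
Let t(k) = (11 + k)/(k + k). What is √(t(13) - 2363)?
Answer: I*√399191/13 ≈ 48.601*I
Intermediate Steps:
t(k) = (11 + k)/(2*k) (t(k) = (11 + k)/((2*k)) = (11 + k)*(1/(2*k)) = (11 + k)/(2*k))
√(t(13) - 2363) = √((½)*(11 + 13)/13 - 2363) = √((½)*(1/13)*24 - 2363) = √(12/13 - 2363) = √(-30707/13) = I*√399191/13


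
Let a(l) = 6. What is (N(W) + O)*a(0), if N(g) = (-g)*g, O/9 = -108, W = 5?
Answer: -5982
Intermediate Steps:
O = -972 (O = 9*(-108) = -972)
N(g) = -g²
(N(W) + O)*a(0) = (-1*5² - 972)*6 = (-1*25 - 972)*6 = (-25 - 972)*6 = -997*6 = -5982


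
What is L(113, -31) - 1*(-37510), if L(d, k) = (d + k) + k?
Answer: 37561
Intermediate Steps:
L(d, k) = d + 2*k
L(113, -31) - 1*(-37510) = (113 + 2*(-31)) - 1*(-37510) = (113 - 62) + 37510 = 51 + 37510 = 37561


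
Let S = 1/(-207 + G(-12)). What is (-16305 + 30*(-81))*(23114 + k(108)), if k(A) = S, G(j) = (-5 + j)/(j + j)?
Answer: -2143984501650/4951 ≈ -4.3304e+8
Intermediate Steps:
G(j) = (-5 + j)/(2*j) (G(j) = (-5 + j)/((2*j)) = (-5 + j)*(1/(2*j)) = (-5 + j)/(2*j))
S = -24/4951 (S = 1/(-207 + (1/2)*(-5 - 12)/(-12)) = 1/(-207 + (1/2)*(-1/12)*(-17)) = 1/(-207 + 17/24) = 1/(-4951/24) = -24/4951 ≈ -0.0048475)
k(A) = -24/4951
(-16305 + 30*(-81))*(23114 + k(108)) = (-16305 + 30*(-81))*(23114 - 24/4951) = (-16305 - 2430)*(114437390/4951) = -18735*114437390/4951 = -2143984501650/4951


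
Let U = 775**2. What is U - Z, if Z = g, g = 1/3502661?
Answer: 2103785763124/3502661 ≈ 6.0063e+5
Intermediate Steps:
U = 600625
g = 1/3502661 ≈ 2.8550e-7
Z = 1/3502661 ≈ 2.8550e-7
U - Z = 600625 - 1*1/3502661 = 600625 - 1/3502661 = 2103785763124/3502661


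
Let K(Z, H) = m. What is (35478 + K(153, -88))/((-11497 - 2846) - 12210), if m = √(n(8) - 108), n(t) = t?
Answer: -11826/8851 - 10*I/26553 ≈ -1.3361 - 0.00037661*I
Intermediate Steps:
m = 10*I (m = √(8 - 108) = √(-100) = 10*I ≈ 10.0*I)
K(Z, H) = 10*I
(35478 + K(153, -88))/((-11497 - 2846) - 12210) = (35478 + 10*I)/((-11497 - 2846) - 12210) = (35478 + 10*I)/(-14343 - 12210) = (35478 + 10*I)/(-26553) = (35478 + 10*I)*(-1/26553) = -11826/8851 - 10*I/26553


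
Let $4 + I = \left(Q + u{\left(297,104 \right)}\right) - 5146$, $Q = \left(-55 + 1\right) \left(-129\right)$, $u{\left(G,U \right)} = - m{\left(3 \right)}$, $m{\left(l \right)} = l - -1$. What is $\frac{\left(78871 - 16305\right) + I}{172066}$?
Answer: $\frac{32189}{86033} \approx 0.37415$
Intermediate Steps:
$m{\left(l \right)} = 1 + l$ ($m{\left(l \right)} = l + 1 = 1 + l$)
$u{\left(G,U \right)} = -4$ ($u{\left(G,U \right)} = - (1 + 3) = \left(-1\right) 4 = -4$)
$Q = 6966$ ($Q = \left(-54\right) \left(-129\right) = 6966$)
$I = 1812$ ($I = -4 + \left(\left(6966 - 4\right) - 5146\right) = -4 + \left(6962 - 5146\right) = -4 + 1816 = 1812$)
$\frac{\left(78871 - 16305\right) + I}{172066} = \frac{\left(78871 - 16305\right) + 1812}{172066} = \left(62566 + 1812\right) \frac{1}{172066} = 64378 \cdot \frac{1}{172066} = \frac{32189}{86033}$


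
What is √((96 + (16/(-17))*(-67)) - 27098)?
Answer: I*√7785354/17 ≈ 164.13*I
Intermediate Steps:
√((96 + (16/(-17))*(-67)) - 27098) = √((96 + (16*(-1/17))*(-67)) - 27098) = √((96 - 16/17*(-67)) - 27098) = √((96 + 1072/17) - 27098) = √(2704/17 - 27098) = √(-457962/17) = I*√7785354/17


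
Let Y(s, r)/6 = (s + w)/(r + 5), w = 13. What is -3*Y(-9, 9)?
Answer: -36/7 ≈ -5.1429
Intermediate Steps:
Y(s, r) = 6*(13 + s)/(5 + r) (Y(s, r) = 6*((s + 13)/(r + 5)) = 6*((13 + s)/(5 + r)) = 6*(13 + s)/(5 + r))
-3*Y(-9, 9) = -18*(13 - 9)/(5 + 9) = -18*4/14 = -3*12/7 = -36/7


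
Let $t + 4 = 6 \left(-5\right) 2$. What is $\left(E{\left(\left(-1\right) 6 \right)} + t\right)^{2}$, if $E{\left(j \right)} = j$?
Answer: $4900$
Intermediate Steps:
$t = -64$ ($t = -4 + 6 \left(-5\right) 2 = -4 - 60 = -64$)
$\left(E{\left(\left(-1\right) 6 \right)} + t\right)^{2} = \left(\left(-1\right) 6 - 64\right)^{2} = \left(-6 - 64\right)^{2} = \left(-70\right)^{2} = 4900$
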